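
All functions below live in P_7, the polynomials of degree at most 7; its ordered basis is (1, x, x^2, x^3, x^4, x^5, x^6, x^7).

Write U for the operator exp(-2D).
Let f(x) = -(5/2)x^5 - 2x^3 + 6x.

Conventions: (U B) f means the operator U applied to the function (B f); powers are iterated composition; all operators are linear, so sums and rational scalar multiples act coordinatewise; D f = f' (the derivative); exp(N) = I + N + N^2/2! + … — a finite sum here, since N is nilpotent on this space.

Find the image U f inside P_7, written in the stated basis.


the image equals g(x) = -(5/2)x^5 + 25x^4 - 102x^3 + 212x^2 - 218x + 84

order-1 term: 25x^4 + 12x^2 - 12
order-2 term: -100x^3 - 24x
order-3 term: 200x^2 + 16
order-4 term: -200x
order-5 term: 80
the series for exp(-2D) f terminates at order 5
exp(-2D) f = -(5/2)x^5 + 25x^4 - 102x^3 + 212x^2 - 218x + 84


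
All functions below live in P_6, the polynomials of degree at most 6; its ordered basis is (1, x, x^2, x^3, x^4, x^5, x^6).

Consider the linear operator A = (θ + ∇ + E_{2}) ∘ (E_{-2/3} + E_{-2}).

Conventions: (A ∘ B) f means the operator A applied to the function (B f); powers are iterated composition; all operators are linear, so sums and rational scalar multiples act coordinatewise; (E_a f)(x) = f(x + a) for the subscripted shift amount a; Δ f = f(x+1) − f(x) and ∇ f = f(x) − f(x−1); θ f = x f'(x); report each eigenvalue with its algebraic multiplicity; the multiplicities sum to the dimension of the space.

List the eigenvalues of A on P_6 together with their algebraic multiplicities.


image of 1: 2
image of x: 4x + 10/3
image of x^2: 6x^2 + (4/3)x - 50/9
image of x^3: 8x^3 - 6x^2 - (10/3)x + 694/27
image of x^4: 10x^4 - (56/3)x^3 + 20x^2 + (1880/27)x - 5618/81
image of x^5: 12x^5 - (110/3)x^4 + (700/9)x^3 + (820/9)x^2 - (21530/81)x + 55390/243
image of x^6: 14x^6 - 60x^5 + (550/3)x^4 + (440/27)x^3 - (4990/9)x^2 + (95164/81)x - 496250/729
the matrix is upper triangular; its diagonal is (2, 4, 6, 8, 10, 12, 14)
for a triangular matrix the eigenvalues are the diagonal entries, with algebraic multiplicity their repetition count

λ = 2 (multiplicity 1), λ = 4 (multiplicity 1), λ = 6 (multiplicity 1), λ = 8 (multiplicity 1), λ = 10 (multiplicity 1), λ = 12 (multiplicity 1), λ = 14 (multiplicity 1)


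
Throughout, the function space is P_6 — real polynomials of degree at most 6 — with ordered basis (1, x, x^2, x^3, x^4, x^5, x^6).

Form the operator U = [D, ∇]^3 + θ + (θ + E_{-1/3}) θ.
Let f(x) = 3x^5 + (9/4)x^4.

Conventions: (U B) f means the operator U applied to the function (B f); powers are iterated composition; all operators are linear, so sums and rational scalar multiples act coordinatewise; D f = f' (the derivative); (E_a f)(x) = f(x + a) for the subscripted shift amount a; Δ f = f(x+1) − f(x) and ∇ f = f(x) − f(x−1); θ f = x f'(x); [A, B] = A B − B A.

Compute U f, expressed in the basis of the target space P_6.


∇ f = 15x^4 - 21x^3 + (33/2)x^2 - 6x + 3/4
D ∇ f = 60x^3 - 63x^2 + 33x - 6
D f = 15x^4 + 9x^3
∇ D f = 60x^3 - 63x^2 + 33x - 6
[D, ∇] f = 0
∇ [D, ∇] f = 0
D ∇ [D, ∇] f = 0
D [D, ∇] f = 0
∇ D [D, ∇] f = 0
[D, ∇] [D, ∇] f = 0
∇ [D, ∇] [D, ∇] f = 0
D ∇ [D, ∇] [D, ∇] f = 0
D [D, ∇] [D, ∇] f = 0
∇ D [D, ∇] [D, ∇] f = 0
[D, ∇] [D, ∇] [D, ∇] f = 0
θ f = 15x^5 + 9x^4
θ f = 15x^5 + 9x^4
θ θ f = 75x^5 + 36x^4
E_{-1/3} θ f = 15x^5 - 16x^4 + (14/3)x^3 + (4/9)x^2 - (11/27)x + 4/81
(θ + E_{-1/3}) θ f = 90x^5 + 20x^4 + (14/3)x^3 + (4/9)x^2 - (11/27)x + 4/81
([D, ∇]^3 + θ + (θ + E_{-1/3}) θ) f = 105x^5 + 29x^4 + (14/3)x^3 + (4/9)x^2 - (11/27)x + 4/81

the result is g(x) = 105x^5 + 29x^4 + (14/3)x^3 + (4/9)x^2 - (11/27)x + 4/81


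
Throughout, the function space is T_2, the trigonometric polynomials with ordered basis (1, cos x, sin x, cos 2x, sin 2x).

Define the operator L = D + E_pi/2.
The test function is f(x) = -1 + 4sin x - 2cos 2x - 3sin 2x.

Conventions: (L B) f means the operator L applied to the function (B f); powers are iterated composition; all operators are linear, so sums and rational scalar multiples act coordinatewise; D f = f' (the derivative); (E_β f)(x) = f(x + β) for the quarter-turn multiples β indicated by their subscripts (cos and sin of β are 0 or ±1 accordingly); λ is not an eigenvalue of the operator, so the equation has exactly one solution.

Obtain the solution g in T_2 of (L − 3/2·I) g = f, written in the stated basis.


write g with unknown coordinates in the stated basis and equate coefficients in (L − 3/2·I) g = f
solving from the highest basis element down gives g = 2 - (32/25)cos x - (24/25)sin x + (44/41)cos 2x + (14/41)sin 2x
check: L g = 2 - (48/25)cos x + (64/25)sin x - (16/41)cos 2x - (102/41)sin 2x
so L g − 3/2·g = -1 + 4sin x - 2cos 2x - 3sin 2x = f ✓

g(x) = 2 - (32/25)cos x - (24/25)sin x + (44/41)cos 2x + (14/41)sin 2x


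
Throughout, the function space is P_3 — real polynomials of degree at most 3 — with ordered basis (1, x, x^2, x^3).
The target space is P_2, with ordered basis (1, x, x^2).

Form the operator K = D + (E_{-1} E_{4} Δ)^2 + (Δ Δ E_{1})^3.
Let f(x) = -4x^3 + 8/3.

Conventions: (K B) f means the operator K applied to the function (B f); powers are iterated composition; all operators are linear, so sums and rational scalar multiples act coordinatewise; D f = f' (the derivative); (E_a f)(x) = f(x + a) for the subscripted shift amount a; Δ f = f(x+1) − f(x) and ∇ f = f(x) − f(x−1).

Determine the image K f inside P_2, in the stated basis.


D f = -12x^2
Δ f = -12x^2 - 12x - 4
E_{4} Δ f = -12x^2 - 108x - 244
E_{-1} E_{4} Δ f = -12x^2 - 84x - 148
Δ (E_{-1} E_{4} Δ) f = -24x - 96
E_{4} Δ (E_{-1} E_{4} Δ) f = -24x - 192
E_{-1} E_{4} Δ (E_{-1} E_{4} Δ) f = -24x - 168
E_{1} f = -4x^3 - 12x^2 - 12x - 4/3
Δ E_{1} f = -12x^2 - 36x - 28
Δ Δ E_{1} f = -24x - 48
E_{1} (Δ Δ E_{1}) f = -24x - 72
Δ E_{1} (Δ Δ E_{1}) f = -24
Δ Δ E_{1} (Δ Δ E_{1}) f = 0
E_{1} (Δ Δ E_{1}) (Δ Δ E_{1}) f = 0
Δ E_{1} (Δ Δ E_{1}) (Δ Δ E_{1}) f = 0
Δ Δ E_{1} (Δ Δ E_{1}) (Δ Δ E_{1}) f = 0
(D + (E_{-1} E_{4} Δ)^2 + (Δ Δ E_{1})^3) f = -12x^2 - 24x - 168

the image equals g(x) = -12x^2 - 24x - 168


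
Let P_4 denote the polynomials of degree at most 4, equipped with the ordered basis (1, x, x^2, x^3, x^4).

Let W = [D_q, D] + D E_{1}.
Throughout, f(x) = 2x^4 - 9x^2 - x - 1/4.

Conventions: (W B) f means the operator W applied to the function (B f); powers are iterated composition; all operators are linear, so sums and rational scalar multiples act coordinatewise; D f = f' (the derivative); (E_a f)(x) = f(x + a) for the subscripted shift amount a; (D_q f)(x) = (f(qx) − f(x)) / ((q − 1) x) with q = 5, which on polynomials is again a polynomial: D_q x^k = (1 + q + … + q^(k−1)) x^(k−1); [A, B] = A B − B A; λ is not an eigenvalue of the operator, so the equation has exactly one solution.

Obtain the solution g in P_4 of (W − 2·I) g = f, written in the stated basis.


write g with unknown coordinates in the stated basis and equate coefficients in (W − 2·I) g = f
solving from the highest basis element down gives g = -x^4 - 2x^3 + (335/2)x^2 + 200x - 579/8
check: W g = -4x^3 + 326x^2 + 399x - 145
so W g − 2·g = 2x^4 - 9x^2 - x - 1/4 = f ✓

the image equals g(x) = -x^4 - 2x^3 + (335/2)x^2 + 200x - 579/8


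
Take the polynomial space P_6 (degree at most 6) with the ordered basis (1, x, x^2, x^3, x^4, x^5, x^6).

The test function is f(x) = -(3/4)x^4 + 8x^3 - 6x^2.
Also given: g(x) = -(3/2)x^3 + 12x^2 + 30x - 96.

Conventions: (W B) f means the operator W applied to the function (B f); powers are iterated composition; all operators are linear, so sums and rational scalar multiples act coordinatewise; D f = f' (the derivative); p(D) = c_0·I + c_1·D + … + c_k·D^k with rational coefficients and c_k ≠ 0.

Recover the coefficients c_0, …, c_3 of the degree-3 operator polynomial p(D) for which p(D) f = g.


D^0 f = -(3/4)x^4 + 8x^3 - 6x^2
D^1 f = -3x^3 + 24x^2 - 12x
D^2 f = -9x^2 + 48x - 12
D^3 f = -18x + 48
matching coefficients of g against c_0 f + c_1 Df + … from the top degree down determines the c_i
solution: c_0 = 0, c_1 = 1/2, c_2 = 0, c_3 = -2

c_0 = 0, c_1 = 1/2, c_2 = 0, c_3 = -2


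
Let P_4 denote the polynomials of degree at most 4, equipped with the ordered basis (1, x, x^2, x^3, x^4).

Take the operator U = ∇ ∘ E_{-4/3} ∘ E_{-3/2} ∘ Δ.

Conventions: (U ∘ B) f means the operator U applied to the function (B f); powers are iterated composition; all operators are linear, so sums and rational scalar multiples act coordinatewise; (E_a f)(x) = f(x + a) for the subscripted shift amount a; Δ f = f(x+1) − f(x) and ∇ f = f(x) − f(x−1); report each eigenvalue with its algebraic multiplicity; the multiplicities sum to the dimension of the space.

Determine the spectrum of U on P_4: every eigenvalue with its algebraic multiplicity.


image of 1: 0
image of x: 0
image of x^2: 2
image of x^3: 6x - 17
image of x^4: 12x^2 - 68x + 295/3
the matrix is upper triangular; its diagonal is (0, 0, 0, 0, 0)
for a triangular matrix the eigenvalues are the diagonal entries, with algebraic multiplicity their repetition count

λ = 0 (multiplicity 5)


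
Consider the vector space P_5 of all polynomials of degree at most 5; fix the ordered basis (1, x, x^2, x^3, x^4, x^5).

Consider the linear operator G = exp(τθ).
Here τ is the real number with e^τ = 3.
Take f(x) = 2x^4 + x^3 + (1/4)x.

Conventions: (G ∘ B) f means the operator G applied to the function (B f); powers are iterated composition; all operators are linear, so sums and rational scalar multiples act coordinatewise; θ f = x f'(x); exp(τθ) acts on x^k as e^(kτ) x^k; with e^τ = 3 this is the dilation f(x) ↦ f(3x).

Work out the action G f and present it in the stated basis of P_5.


the result is g(x) = 162x^4 + 27x^3 + (3/4)x

exp(τθ) x^k = e^(kτ) x^k; with e^τ = 3 this sends x^k to 3^k x^k
x ↦ 3 x
x^3 ↦ 27 x^3
x^4 ↦ 81 x^4
applying this coordinatewise to f: exp(τθ) f = 162x^4 + 27x^3 + (3/4)x


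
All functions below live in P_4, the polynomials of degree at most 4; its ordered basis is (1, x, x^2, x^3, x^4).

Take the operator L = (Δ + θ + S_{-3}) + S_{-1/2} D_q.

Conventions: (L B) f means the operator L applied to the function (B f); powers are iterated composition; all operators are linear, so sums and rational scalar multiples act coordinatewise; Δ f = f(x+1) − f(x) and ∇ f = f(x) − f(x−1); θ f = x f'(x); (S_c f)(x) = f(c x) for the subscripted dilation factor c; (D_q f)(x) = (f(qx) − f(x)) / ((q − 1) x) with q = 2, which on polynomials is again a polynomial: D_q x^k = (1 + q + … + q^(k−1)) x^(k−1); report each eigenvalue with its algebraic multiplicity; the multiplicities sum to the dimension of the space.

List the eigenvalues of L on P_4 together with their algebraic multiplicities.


λ = -24 (multiplicity 1), λ = -2 (multiplicity 1), λ = 1 (multiplicity 1), λ = 11 (multiplicity 1), λ = 85 (multiplicity 1)

image of 1: 1
image of x: -2x + 2
image of x^2: 11x^2 + (1/2)x + 1
image of x^3: -24x^3 + (19/4)x^2 + 3x + 1
image of x^4: 85x^4 + (17/8)x^3 + 6x^2 + 4x + 1
the matrix is upper triangular; its diagonal is (1, -2, 11, -24, 85)
for a triangular matrix the eigenvalues are the diagonal entries, with algebraic multiplicity their repetition count


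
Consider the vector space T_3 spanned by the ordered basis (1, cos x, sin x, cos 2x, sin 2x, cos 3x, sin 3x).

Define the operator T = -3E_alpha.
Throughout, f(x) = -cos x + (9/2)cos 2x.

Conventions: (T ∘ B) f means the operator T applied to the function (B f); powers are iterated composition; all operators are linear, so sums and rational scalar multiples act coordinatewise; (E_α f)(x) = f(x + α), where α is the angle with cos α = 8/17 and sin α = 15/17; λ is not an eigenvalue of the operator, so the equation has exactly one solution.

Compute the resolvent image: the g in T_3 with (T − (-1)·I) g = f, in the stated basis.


g(x) = (7/122)cos x + (45/122)sin x + (1737/1928)cos 2x - (405/482)sin 2x

write g with unknown coordinates in the stated basis and equate coefficients in (T − (-1)·I) g = f
solving from the highest basis element down gives g = (7/122)cos x + (45/122)sin x + (1737/1928)cos 2x - (405/482)sin 2x
check: T g = -(129/122)cos x - (45/122)sin x + (6939/1928)cos 2x + (405/482)sin 2x
so T g − (-1)·g = -cos x + (9/2)cos 2x = f ✓


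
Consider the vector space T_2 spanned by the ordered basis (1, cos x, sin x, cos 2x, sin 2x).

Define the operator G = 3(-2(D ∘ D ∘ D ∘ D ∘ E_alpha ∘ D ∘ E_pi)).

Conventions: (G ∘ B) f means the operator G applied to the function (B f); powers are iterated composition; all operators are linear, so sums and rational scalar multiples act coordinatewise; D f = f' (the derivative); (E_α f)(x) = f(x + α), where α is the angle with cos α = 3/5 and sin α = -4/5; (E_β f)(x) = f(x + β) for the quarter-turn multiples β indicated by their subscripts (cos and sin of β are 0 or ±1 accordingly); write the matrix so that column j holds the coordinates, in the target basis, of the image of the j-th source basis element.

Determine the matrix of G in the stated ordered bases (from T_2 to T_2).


the matrix is [[0, 0, 0, 0, 0]; [0, 24/5, 18/5, 0, 0]; [0, -18/5, 24/5, 0, 0]; [0, 0, 0, -4608/25, 1344/25]; [0, 0, 0, -1344/25, -4608/25]] (rows listed top to bottom)

image of 1: 0
image of cos x: (24/5)cos x - (18/5)sin x
image of sin x: (18/5)cos x + (24/5)sin x
image of cos 2x: -(4608/25)cos 2x - (1344/25)sin 2x
image of sin 2x: (1344/25)cos 2x - (4608/25)sin 2x
each image's coordinates form column j of the matrix


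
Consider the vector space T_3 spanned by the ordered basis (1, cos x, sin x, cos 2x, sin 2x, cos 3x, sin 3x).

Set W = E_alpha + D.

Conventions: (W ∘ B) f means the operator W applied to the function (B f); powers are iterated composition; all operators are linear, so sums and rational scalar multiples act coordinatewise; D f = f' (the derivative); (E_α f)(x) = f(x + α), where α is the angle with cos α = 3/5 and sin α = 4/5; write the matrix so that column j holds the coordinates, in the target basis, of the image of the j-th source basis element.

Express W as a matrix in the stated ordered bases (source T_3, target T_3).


the matrix is [[1, 0, 0, 0, 0, 0, 0]; [0, 3/5, 9/5, 0, 0, 0, 0]; [0, -9/5, 3/5, 0, 0, 0, 0]; [0, 0, 0, -7/25, 74/25, 0, 0]; [0, 0, 0, -74/25, -7/25, 0, 0]; [0, 0, 0, 0, 0, -117/125, 419/125]; [0, 0, 0, 0, 0, -419/125, -117/125]] (rows listed top to bottom)

image of 1: 1
image of cos x: (3/5)cos x - (9/5)sin x
image of sin x: (9/5)cos x + (3/5)sin x
image of cos 2x: -(7/25)cos 2x - (74/25)sin 2x
image of sin 2x: (74/25)cos 2x - (7/25)sin 2x
image of cos 3x: -(117/125)cos 3x - (419/125)sin 3x
image of sin 3x: (419/125)cos 3x - (117/125)sin 3x
each image's coordinates form column j of the matrix


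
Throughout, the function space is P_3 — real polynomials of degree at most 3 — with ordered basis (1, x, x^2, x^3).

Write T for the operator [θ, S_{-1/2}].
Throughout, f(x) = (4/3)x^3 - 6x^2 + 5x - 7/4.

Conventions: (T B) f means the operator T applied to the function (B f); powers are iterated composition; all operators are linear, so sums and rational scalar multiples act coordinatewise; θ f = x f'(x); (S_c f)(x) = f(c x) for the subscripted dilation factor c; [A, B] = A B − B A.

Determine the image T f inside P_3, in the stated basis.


the result is g(x) = 0

S_{-1/2} f = -(1/6)x^3 - (3/2)x^2 - (5/2)x - 7/4
θ S_{-1/2} f = -(1/2)x^3 - 3x^2 - (5/2)x
θ f = 4x^3 - 12x^2 + 5x
S_{-1/2} θ f = -(1/2)x^3 - 3x^2 - (5/2)x
[θ, S_{-1/2}] f = 0


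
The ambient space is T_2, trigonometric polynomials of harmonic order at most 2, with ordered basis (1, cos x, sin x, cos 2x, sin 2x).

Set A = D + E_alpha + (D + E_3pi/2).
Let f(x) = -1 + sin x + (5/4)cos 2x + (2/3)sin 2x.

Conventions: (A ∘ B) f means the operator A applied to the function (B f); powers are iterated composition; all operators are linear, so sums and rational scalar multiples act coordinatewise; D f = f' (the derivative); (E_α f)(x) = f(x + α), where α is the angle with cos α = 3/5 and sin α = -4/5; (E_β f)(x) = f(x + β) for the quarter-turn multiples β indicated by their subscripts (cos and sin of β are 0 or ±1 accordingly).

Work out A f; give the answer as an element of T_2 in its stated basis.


D f = cos x + (4/3)cos 2x - (5/2)sin 2x
E_alpha f = -1 - (4/5)cos x + (3/5)sin x - (99/100)cos 2x + (76/75)sin 2x
D f = cos x + (4/3)cos 2x - (5/2)sin 2x
E_3pi/2 f = -1 - cos x - (5/4)cos 2x - (2/3)sin 2x
(D + E_3pi/2) f = -1 + (1/12)cos 2x - (19/6)sin 2x
(D + E_alpha + (D + E_3pi/2)) f = -2 + (1/5)cos x + (3/5)sin x + (32/75)cos 2x - (349/75)sin 2x

the result is g(x) = -2 + (1/5)cos x + (3/5)sin x + (32/75)cos 2x - (349/75)sin 2x


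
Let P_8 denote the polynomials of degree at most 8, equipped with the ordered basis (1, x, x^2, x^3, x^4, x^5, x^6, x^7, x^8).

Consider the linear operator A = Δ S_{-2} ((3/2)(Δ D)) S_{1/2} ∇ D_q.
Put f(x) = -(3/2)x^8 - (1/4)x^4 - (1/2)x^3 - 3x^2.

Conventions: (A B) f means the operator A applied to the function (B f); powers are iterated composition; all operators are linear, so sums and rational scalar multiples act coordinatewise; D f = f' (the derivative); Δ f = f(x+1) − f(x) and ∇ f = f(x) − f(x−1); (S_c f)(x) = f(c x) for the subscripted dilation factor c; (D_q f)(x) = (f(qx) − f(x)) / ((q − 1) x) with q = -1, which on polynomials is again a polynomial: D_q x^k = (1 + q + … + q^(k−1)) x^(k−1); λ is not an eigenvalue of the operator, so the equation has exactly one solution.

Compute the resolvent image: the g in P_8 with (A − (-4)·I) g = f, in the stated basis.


write g with unknown coordinates in the stated basis and equate coefficients in (A − (-4)·I) g = f
solving from the highest basis element down gives g = -(3/8)x^8 - (1/16)x^4 - (1/8)x^3 - (3/4)x^2
check: A g = 0
so A g − (-4)·g = -(3/2)x^8 - (1/4)x^4 - (1/2)x^3 - 3x^2 = f ✓

the result is g(x) = -(3/8)x^8 - (1/16)x^4 - (1/8)x^3 - (3/4)x^2


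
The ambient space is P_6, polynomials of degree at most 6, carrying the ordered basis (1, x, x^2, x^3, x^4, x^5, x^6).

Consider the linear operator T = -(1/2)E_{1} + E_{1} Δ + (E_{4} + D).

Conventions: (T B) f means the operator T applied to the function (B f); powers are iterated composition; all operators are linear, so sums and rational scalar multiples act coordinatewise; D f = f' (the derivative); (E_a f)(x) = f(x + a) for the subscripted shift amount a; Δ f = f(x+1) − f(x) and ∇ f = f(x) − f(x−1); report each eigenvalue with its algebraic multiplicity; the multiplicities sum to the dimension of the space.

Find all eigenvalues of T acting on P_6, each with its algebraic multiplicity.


image of 1: 1/2
image of x: (1/2)x + 11/2
image of x^2: (1/2)x^2 + 11x + 37/2
image of x^3: (1/2)x^3 + (33/2)x^2 + (111/2)x + 141/2
image of x^4: (1/2)x^4 + 22x^3 + 111x^2 + 282x + 541/2
image of x^5: (1/2)x^5 + (55/2)x^4 + 185x^3 + 705x^2 + (2705/2)x + 2109/2
image of x^6: (1/2)x^6 + 33x^5 + (555/2)x^4 + 1410x^3 + (8115/2)x^2 + 6327x + 8317/2
the matrix is upper triangular; its diagonal is (1/2, 1/2, 1/2, 1/2, 1/2, 1/2, 1/2)
for a triangular matrix the eigenvalues are the diagonal entries, with algebraic multiplicity their repetition count

λ = 1/2 (multiplicity 7)


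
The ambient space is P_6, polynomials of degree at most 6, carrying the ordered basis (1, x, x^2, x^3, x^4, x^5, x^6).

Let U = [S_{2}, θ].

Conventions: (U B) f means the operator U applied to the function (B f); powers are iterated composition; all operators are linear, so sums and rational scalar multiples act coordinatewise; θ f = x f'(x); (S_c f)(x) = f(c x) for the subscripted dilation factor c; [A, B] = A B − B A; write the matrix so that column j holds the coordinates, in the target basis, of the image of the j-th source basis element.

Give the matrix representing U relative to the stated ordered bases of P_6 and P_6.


image of 1: 0
image of x: 0
image of x^2: 0
image of x^3: 0
image of x^4: 0
image of x^5: 0
image of x^6: 0
each image's coordinates form column j of the matrix

the matrix is [[0, 0, 0, 0, 0, 0, 0]; [0, 0, 0, 0, 0, 0, 0]; [0, 0, 0, 0, 0, 0, 0]; [0, 0, 0, 0, 0, 0, 0]; [0, 0, 0, 0, 0, 0, 0]; [0, 0, 0, 0, 0, 0, 0]; [0, 0, 0, 0, 0, 0, 0]] (rows listed top to bottom)


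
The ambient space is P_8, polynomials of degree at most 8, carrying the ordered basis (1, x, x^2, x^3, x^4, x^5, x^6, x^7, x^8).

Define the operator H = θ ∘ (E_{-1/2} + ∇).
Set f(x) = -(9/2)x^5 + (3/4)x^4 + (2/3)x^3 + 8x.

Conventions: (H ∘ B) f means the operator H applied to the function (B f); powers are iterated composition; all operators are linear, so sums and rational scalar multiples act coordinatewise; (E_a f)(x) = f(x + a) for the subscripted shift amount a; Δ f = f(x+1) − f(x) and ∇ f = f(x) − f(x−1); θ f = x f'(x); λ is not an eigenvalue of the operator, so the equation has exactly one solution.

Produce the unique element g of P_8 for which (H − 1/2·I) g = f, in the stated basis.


the image equals g(x) = -x^5 + (43/14)x^4 - (1691/105)x^3 + (6542/105)x^2 - (178043/840)x

write g with unknown coordinates in the stated basis and equate coefficients in (H − 1/2·I) g = f
solving from the highest basis element down gives g = -x^5 + (43/14)x^4 - (1691/105)x^3 + (6542/105)x^2 - (178043/840)x
check: H g = -5x^5 + (16/7)x^4 - (517/70)x^3 + (3271/105)x^2 - (164603/1680)x
so H g − 1/2·g = -(9/2)x^5 + (3/4)x^4 + (2/3)x^3 + 8x = f ✓


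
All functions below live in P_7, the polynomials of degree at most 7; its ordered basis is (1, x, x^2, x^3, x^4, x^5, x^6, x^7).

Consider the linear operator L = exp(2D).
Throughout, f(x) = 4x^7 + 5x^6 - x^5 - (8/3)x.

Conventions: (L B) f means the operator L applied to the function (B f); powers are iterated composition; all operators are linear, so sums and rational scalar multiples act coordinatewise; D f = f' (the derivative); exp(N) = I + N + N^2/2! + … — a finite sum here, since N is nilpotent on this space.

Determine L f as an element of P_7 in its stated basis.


the result is g(x) = 4x^7 + 61x^6 + 395x^5 + 1410x^4 + 3000x^3 + 3808x^2 + (8008/3)x + 2384/3

order-1 term: 56x^6 + 60x^5 - 10x^4 - 16/3
order-2 term: 336x^5 + 300x^4 - 40x^3
order-3 term: 1120x^4 + 800x^3 - 80x^2
order-4 term: 2240x^3 + 1200x^2 - 80x
order-5 term: 2688x^2 + 960x - 32
order-6 term: 1792x + 320
order-7 term: 512
the series for exp(2D) f terminates at order 7
exp(2D) f = 4x^7 + 61x^6 + 395x^5 + 1410x^4 + 3000x^3 + 3808x^2 + (8008/3)x + 2384/3


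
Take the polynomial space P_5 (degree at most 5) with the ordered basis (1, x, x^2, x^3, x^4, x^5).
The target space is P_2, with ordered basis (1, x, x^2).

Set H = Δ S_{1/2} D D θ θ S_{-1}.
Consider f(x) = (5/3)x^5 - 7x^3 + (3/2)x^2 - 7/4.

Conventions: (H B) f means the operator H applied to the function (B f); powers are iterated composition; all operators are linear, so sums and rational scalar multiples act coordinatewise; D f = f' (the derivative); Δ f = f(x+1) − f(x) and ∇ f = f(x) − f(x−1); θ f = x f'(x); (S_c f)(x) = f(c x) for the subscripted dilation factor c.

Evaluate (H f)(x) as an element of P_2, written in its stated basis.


the result is g(x) = -(625/2)x^2 - (625/2)x + 509/6

S_{-1} f = -(5/3)x^5 + 7x^3 + (3/2)x^2 - 7/4
θ S_{-1} f = -(25/3)x^5 + 21x^3 + 3x^2
θ θ S_{-1} f = -(125/3)x^5 + 63x^3 + 6x^2
D θ θ S_{-1} f = -(625/3)x^4 + 189x^2 + 12x
D (D θ θ S_{-1}) f = -(2500/3)x^3 + 378x + 12
S_{1/2} D (D θ θ S_{-1}) f = -(625/6)x^3 + 189x + 12
Δ (S_{1/2} D) (D θ θ S_{-1}) f = -(625/2)x^2 - (625/2)x + 509/6


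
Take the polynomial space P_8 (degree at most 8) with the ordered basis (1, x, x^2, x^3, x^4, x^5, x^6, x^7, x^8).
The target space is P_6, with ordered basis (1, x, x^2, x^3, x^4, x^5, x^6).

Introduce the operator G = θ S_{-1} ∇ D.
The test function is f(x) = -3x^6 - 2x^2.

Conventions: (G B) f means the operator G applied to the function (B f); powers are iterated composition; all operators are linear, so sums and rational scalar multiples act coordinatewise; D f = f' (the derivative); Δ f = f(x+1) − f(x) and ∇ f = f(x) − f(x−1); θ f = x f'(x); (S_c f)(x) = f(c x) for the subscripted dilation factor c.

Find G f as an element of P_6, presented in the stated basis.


D f = -18x^5 - 4x
∇ D f = -90x^4 + 180x^3 - 180x^2 + 90x - 22
S_{-1} ∇ D f = -90x^4 - 180x^3 - 180x^2 - 90x - 22
θ (S_{-1} ∇) D f = -360x^4 - 540x^3 - 360x^2 - 90x

the result is g(x) = -360x^4 - 540x^3 - 360x^2 - 90x


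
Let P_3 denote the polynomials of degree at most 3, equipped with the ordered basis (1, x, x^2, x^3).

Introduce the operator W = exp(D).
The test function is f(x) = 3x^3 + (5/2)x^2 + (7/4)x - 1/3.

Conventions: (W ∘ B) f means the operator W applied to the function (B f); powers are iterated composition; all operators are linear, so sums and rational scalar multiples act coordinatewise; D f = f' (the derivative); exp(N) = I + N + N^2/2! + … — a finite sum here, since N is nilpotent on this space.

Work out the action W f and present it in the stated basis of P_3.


order-1 term: 9x^2 + 5x + 7/4
order-2 term: 9x + 5/2
order-3 term: 3
the series for exp(D) f terminates at order 3
exp(D) f = 3x^3 + (23/2)x^2 + (63/4)x + 83/12

the image equals g(x) = 3x^3 + (23/2)x^2 + (63/4)x + 83/12


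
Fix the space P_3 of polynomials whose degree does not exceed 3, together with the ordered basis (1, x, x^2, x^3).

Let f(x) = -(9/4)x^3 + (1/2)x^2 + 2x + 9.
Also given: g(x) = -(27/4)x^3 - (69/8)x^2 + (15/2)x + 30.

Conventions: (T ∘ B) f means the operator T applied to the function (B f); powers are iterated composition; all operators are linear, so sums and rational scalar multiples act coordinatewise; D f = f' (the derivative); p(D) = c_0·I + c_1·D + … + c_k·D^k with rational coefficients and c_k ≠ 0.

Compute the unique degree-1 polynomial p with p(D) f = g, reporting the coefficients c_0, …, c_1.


c_0 = 3, c_1 = 3/2

D^0 f = -(9/4)x^3 + (1/2)x^2 + 2x + 9
D^1 f = -(27/4)x^2 + x + 2
matching coefficients of g against c_0 f + c_1 Df + … from the top degree down determines the c_i
solution: c_0 = 3, c_1 = 3/2


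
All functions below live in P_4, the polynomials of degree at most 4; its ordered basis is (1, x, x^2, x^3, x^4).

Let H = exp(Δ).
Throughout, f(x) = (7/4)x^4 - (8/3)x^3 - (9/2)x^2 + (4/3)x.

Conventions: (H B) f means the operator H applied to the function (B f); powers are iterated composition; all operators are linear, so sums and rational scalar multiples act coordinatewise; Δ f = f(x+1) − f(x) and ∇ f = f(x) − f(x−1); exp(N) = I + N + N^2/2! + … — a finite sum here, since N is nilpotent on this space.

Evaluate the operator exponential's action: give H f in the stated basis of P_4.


order-1 term: 7x^3 + (5/2)x^2 - 10x - 49/12
order-2 term: (21/2)x^2 + 13x - 1/4
order-3 term: 7x + 47/6
order-4 term: 7/4
the series for exp(Δ) f terminates at order 4
exp(Δ) f = (7/4)x^4 + (13/3)x^3 + (17/2)x^2 + (34/3)x + 21/4

the image equals g(x) = (7/4)x^4 + (13/3)x^3 + (17/2)x^2 + (34/3)x + 21/4


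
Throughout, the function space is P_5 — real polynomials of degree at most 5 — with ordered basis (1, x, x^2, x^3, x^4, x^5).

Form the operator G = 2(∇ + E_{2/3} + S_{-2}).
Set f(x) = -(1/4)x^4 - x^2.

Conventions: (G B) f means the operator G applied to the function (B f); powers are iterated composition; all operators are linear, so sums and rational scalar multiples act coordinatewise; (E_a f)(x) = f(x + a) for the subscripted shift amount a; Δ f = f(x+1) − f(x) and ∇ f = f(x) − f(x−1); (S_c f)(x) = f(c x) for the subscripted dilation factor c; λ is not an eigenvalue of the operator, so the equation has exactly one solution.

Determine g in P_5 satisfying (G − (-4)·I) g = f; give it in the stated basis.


g(x) = -(1/152)x^4 - (1/114)x^3 - (109/1596)x^2 + (1775/7182)x - 38245/344736

write g with unknown coordinates in the stated basis and equate coefficients in (G − (-4)·I) g = f
solving from the highest basis element down gives g = -(1/152)x^4 - (1/114)x^3 - (109/1596)x^2 + (1775/7182)x - 38245/344736
check: G g = -(17/76)x^4 + (2/57)x^3 - (290/399)x^2 - (3550/3591)x + 38245/86184
so G g − (-4)·g = -(1/4)x^4 - x^2 = f ✓


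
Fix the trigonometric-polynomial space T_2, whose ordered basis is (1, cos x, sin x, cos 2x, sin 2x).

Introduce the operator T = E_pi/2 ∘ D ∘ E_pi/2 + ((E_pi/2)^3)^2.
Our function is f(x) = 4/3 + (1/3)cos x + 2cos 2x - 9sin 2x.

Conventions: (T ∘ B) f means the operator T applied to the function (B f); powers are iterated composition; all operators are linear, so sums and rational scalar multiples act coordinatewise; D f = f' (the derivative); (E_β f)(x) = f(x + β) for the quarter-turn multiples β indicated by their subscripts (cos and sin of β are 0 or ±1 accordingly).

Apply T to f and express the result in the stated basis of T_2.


the result is g(x) = 4/3 - (1/3)cos x + (1/3)sin x - 16cos 2x - 13sin 2x

E_pi/2 f = 4/3 - (1/3)sin x - 2cos 2x + 9sin 2x
D E_pi/2 f = -(1/3)cos x + 18cos 2x + 4sin 2x
E_pi/2 D E_pi/2 f = (1/3)sin x - 18cos 2x - 4sin 2x
E_pi/2 f = 4/3 - (1/3)sin x - 2cos 2x + 9sin 2x
E_pi/2 E_pi/2 f = 4/3 - (1/3)cos x + 2cos 2x - 9sin 2x
E_pi/2 E_pi/2 E_pi/2 f = 4/3 + (1/3)sin x - 2cos 2x + 9sin 2x
E_pi/2 (E_pi/2)^3 f = 4/3 + (1/3)cos x + 2cos 2x - 9sin 2x
E_pi/2 E_pi/2 (E_pi/2)^3 f = 4/3 - (1/3)sin x - 2cos 2x + 9sin 2x
E_pi/2 E_pi/2 E_pi/2 (E_pi/2)^3 f = 4/3 - (1/3)cos x + 2cos 2x - 9sin 2x
(E_pi/2 ∘ D ∘ E_pi/2 + ((E_pi/2)^3)^2) f = 4/3 - (1/3)cos x + (1/3)sin x - 16cos 2x - 13sin 2x


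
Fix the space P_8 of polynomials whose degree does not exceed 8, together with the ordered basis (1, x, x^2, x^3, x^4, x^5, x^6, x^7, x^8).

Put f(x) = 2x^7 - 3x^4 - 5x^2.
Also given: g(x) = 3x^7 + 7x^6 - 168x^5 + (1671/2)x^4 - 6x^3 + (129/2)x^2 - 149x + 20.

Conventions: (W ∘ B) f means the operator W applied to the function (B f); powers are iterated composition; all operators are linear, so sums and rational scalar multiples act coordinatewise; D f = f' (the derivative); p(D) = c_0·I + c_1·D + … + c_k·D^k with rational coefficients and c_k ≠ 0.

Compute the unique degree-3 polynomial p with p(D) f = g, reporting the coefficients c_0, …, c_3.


c_0 = 3/2, c_1 = 1/2, c_2 = -2, c_3 = 2

D^0 f = 2x^7 - 3x^4 - 5x^2
D^1 f = 14x^6 - 12x^3 - 10x
D^2 f = 84x^5 - 36x^2 - 10
D^3 f = 420x^4 - 72x
matching coefficients of g against c_0 f + c_1 Df + … from the top degree down determines the c_i
solution: c_0 = 3/2, c_1 = 1/2, c_2 = -2, c_3 = 2


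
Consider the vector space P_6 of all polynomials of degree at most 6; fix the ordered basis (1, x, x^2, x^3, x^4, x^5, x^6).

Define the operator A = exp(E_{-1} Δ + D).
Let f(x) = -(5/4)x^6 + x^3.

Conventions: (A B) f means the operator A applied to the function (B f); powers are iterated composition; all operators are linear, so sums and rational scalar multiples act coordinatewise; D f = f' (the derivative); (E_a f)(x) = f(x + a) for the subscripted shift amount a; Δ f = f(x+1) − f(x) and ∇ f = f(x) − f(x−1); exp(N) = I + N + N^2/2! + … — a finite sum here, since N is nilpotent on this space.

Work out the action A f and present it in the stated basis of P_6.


order-1 term: -15x^5 + (75/4)x^4 - 25x^3 + (99/4)x^2 - (21/2)x + 9/4
order-2 term: -75x^4 + 150x^3 - (825/4)x^2 + 162x - 209/4
order-3 term: -200x^3 + 450x^2 - 525x + 1007/4
order-4 term: -300x^2 + 600x - 425
order-5 term: -240x + 300
order-6 term: -80
the series for exp(E_{-1} Δ + D) f terminates at order 6
exp(E_{-1} Δ + D) f = -(5/4)x^6 - 15x^5 - (225/4)x^4 - 74x^3 - (63/2)x^2 - (27/2)x - 13/4

g(x) = -(5/4)x^6 - 15x^5 - (225/4)x^4 - 74x^3 - (63/2)x^2 - (27/2)x - 13/4


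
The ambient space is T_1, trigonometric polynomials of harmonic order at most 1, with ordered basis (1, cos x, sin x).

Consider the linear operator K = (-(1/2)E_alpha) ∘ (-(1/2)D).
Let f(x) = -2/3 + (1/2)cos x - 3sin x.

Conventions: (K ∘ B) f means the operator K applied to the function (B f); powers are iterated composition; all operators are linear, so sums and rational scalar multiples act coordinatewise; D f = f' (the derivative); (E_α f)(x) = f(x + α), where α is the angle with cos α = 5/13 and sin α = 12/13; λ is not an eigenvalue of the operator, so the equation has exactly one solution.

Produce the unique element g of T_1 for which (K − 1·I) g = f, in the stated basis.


write g with unknown coordinates in the stated basis and equate coefficients in (K − 1·I) g = f
solving from the highest basis element down gives g = 2/3 - (68/317)cos x + (778/317)sin x
check: K g = (181/634)cos x - (173/317)sin x
so K g − 1·g = -2/3 + (1/2)cos x - 3sin x = f ✓

g(x) = 2/3 - (68/317)cos x + (778/317)sin x


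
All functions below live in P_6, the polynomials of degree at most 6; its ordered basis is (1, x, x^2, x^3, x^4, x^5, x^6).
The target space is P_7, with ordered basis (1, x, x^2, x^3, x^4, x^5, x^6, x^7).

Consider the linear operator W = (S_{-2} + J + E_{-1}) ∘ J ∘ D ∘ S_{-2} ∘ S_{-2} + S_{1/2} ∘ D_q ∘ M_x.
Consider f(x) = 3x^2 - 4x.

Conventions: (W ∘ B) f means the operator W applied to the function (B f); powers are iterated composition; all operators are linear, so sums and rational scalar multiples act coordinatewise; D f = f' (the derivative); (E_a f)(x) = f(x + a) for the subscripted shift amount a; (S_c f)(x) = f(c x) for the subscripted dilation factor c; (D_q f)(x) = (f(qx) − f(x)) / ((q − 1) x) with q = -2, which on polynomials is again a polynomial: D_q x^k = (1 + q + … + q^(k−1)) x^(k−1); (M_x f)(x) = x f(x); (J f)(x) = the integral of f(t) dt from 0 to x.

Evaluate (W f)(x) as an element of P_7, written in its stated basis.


S_{-2} f = 12x^2 + 8x
S_{-2} S_{-2} f = 48x^2 - 16x
D (S_{-2} ∘ S_{-2}) f = 96x - 16
J D (S_{-2} ∘ S_{-2}) f = 48x^2 - 16x
S_{-2} (J ∘ D) (S_{-2} ∘ S_{-2}) f = 192x^2 + 32x
J (J ∘ D) (S_{-2} ∘ S_{-2}) f = 16x^3 - 8x^2
E_{-1} (J ∘ D) (S_{-2} ∘ S_{-2}) f = 48x^2 - 112x + 64
(S_{-2} + J + E_{-1}) (J ∘ D) (S_{-2} ∘ S_{-2}) f = 16x^3 + 232x^2 - 80x + 64
M_x f = 3x^3 - 4x^2
D_q M_x f = 9x^2 + 4x
S_{1/2} D_q M_x f = (9/4)x^2 + 2x
((S_{-2} + J + E_{-1}) ∘ J ∘ D ∘ S_{-2} ∘ S_{-2} + S_{1/2} ∘ D_q ∘ M_x) f = 16x^3 + (937/4)x^2 - 78x + 64

the image equals g(x) = 16x^3 + (937/4)x^2 - 78x + 64


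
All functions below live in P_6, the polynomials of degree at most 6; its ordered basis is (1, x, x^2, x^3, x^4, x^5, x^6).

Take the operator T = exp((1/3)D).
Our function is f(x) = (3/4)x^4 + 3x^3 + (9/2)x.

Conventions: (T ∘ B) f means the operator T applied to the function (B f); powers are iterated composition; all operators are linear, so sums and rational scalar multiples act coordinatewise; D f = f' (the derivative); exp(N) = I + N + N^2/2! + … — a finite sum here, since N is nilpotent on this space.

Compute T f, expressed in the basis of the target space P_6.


g(x) = (3/4)x^4 + 4x^3 + (7/2)x^2 + (101/18)x + 175/108

order-1 term: x^3 + 3x^2 + 3/2
order-2 term: (1/2)x^2 + x
order-3 term: (1/9)x + 1/9
order-4 term: 1/108
the series for exp((1/3)D) f terminates at order 4
exp((1/3)D) f = (3/4)x^4 + 4x^3 + (7/2)x^2 + (101/18)x + 175/108


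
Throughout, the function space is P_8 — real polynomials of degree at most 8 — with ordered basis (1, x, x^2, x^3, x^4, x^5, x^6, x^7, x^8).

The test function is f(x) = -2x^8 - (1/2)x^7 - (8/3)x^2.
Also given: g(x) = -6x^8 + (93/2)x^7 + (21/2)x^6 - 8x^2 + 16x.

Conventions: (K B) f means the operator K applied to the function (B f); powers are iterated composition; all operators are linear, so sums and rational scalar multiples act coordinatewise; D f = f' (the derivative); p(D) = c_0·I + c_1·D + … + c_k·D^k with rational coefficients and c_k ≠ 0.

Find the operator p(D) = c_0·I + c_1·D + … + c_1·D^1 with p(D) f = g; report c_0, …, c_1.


c_0 = 3, c_1 = -3

D^0 f = -2x^8 - (1/2)x^7 - (8/3)x^2
D^1 f = -16x^7 - (7/2)x^6 - (16/3)x
matching coefficients of g against c_0 f + c_1 Df + … from the top degree down determines the c_i
solution: c_0 = 3, c_1 = -3


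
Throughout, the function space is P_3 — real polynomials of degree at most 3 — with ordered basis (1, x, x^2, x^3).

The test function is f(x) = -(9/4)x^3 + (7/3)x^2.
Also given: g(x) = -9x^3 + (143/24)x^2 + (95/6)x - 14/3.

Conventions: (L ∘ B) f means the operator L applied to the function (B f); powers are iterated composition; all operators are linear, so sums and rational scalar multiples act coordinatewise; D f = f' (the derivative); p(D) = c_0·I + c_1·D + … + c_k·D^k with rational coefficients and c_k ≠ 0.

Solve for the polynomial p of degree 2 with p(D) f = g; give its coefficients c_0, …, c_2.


D^0 f = -(9/4)x^3 + (7/3)x^2
D^1 f = -(27/4)x^2 + (14/3)x
D^2 f = -(27/2)x + 14/3
matching coefficients of g against c_0 f + c_1 Df + … from the top degree down determines the c_i
solution: c_0 = 4, c_1 = 1/2, c_2 = -1

c_0 = 4, c_1 = 1/2, c_2 = -1


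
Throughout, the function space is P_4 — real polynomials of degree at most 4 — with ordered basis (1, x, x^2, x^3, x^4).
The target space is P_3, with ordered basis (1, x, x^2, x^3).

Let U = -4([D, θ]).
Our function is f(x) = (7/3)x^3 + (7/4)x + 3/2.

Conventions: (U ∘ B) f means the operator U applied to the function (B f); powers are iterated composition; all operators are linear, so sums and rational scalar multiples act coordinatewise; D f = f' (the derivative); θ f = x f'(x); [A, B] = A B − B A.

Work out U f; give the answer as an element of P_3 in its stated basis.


θ f = 7x^3 + (7/4)x
D θ f = 21x^2 + 7/4
D f = 7x^2 + 7/4
θ D f = 14x^2
[D, θ] f = 7x^2 + 7/4
(-4([D, θ])) f = -28x^2 - 7

g(x) = -28x^2 - 7


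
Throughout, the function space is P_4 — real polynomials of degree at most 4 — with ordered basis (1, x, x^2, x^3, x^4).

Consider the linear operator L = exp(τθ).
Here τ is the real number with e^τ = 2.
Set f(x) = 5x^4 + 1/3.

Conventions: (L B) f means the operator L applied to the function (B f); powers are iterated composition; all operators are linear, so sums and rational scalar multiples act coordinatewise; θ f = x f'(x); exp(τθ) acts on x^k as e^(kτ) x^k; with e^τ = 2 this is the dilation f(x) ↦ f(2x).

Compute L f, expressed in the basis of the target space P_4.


the result is g(x) = 80x^4 + 1/3

exp(τθ) x^k = e^(kτ) x^k; with e^τ = 2 this sends x^k to 2^k x^k
x^4 ↦ 16 x^4
applying this coordinatewise to f: exp(τθ) f = 80x^4 + 1/3


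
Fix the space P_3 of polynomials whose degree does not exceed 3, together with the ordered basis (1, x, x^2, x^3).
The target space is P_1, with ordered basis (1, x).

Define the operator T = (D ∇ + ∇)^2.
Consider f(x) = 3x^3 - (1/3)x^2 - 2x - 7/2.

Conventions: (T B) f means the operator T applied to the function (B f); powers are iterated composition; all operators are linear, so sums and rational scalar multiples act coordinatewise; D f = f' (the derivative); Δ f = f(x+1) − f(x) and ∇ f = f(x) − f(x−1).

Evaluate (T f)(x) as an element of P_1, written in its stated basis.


∇ f = 9x^2 - (29/3)x + 4/3
D ∇ f = 18x - 29/3
∇ f = 9x^2 - (29/3)x + 4/3
(D ∇ + ∇) f = 9x^2 + (25/3)x - 25/3
∇ (D ∇ + ∇) f = 18x - 2/3
D ∇ (D ∇ + ∇) f = 18
∇ (D ∇ + ∇) f = 18x - 2/3
(D ∇ + ∇) (D ∇ + ∇) f = 18x + 52/3

the result is g(x) = 18x + 52/3


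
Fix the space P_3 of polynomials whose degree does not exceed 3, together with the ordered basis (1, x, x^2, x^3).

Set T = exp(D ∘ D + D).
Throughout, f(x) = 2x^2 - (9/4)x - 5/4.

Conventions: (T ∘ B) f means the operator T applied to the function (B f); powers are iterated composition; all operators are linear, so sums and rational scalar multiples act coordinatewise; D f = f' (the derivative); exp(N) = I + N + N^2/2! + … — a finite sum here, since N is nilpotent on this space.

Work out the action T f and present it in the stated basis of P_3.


g(x) = 2x^2 + (7/4)x + 5/2

order-1 term: 4x + 7/4
order-2 term: 2
the series for exp(D ∘ D + D) f terminates at order 2
exp(D ∘ D + D) f = 2x^2 + (7/4)x + 5/2


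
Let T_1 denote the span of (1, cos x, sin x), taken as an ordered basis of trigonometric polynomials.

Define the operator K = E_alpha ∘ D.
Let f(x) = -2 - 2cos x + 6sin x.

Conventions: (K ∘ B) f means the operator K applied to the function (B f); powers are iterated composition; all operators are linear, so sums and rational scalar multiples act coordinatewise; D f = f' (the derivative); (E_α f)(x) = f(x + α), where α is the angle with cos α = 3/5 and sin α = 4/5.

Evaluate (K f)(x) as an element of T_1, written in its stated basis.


D f = 6cos x + 2sin x
E_alpha D f = (26/5)cos x - (18/5)sin x

the result is g(x) = (26/5)cos x - (18/5)sin x
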